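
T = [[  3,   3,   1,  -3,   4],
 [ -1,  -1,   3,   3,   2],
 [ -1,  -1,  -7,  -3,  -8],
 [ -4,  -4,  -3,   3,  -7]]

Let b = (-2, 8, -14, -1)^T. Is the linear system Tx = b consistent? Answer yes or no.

yes

Row reduce the augmented matrix [T | b].
R2 ← R2 + (1/3)·R1: [0, 0, 10/3, 2, 10/3, 22/3]
R3 ← R3 + (1/3)·R1: [0, 0, -20/3, -4, -20/3, -44/3]
R4 ← R4 + (4/3)·R1: [0, 0, -5/3, -1, -5/3, -11/3]
R3 ← R3 + (2)·R2: [0, 0, 0, 0, 0, 0]
R4 ← R4 + (1/2)·R2: [0, 0, 0, 0, 0, 0]
The echelon form has 2 nonzero rows, and every pivot lies in the first 5 columns, so rank(T) = rank([T|b]) = 2.
The system is consistent.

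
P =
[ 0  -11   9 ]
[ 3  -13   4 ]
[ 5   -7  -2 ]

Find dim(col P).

3

Row reduce to echelon form.
Swap R1 ↔ R2
R3 ← R3 − (5/3)·R1: [0, 44/3, -26/3]
R3 ← R3 + (4/3)·R2: [0, 0, 10/3]
Echelon form has 3 nonzero rows, so rank(P) = 3.
The column space has dimension equal to the rank: 3.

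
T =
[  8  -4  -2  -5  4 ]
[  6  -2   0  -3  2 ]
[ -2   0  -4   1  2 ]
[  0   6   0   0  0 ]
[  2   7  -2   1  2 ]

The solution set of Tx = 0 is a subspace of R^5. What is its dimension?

Row reduce to echelon form.
R2 ← R2 − (3/4)·R1: [0, 1, 3/2, 3/4, -1]
R3 ← R3 + (1/4)·R1: [0, -1, -9/2, -1/4, 3]
R5 ← R5 − (1/4)·R1: [0, 8, -3/2, 9/4, 1]
R3 ← R3 + R2: [0, 0, -3, 1/2, 2]
R4 ← R4 − (6)·R2: [0, 0, -9, -9/2, 6]
R5 ← R5 − (8)·R2: [0, 0, -27/2, -15/4, 9]
R4 ← R4 − (3)·R3: [0, 0, 0, -6, 0]
R5 ← R5 − (9/2)·R3: [0, 0, 0, -6, 0]
R5 ← R5 − R4: [0, 0, 0, 0, 0]
4 nonzero rows, so rank(T) = 4.
T has 5 columns; by rank–nullity, nullity = 5 − 4 = 1.

1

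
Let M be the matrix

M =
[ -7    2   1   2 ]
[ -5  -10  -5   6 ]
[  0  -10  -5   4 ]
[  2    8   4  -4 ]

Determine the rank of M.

Row reduce to echelon form.
R2 ← R2 − (5/7)·R1: [0, -80/7, -40/7, 32/7]
R4 ← R4 + (2/7)·R1: [0, 60/7, 30/7, -24/7]
R3 ← R3 − (7/8)·R2: [0, 0, 0, 0]
R4 ← R4 + (3/4)·R2: [0, 0, 0, 0]
Echelon form has 2 nonzero rows, so rank(M) = 2.

2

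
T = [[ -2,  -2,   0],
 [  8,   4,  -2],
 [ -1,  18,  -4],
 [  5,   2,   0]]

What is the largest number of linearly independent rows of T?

3

Row reduce to echelon form.
R2 ← R2 + (4)·R1: [0, -4, -2]
R3 ← R3 − (1/2)·R1: [0, 19, -4]
R4 ← R4 + (5/2)·R1: [0, -3, 0]
R3 ← R3 + (19/4)·R2: [0, 0, -27/2]
R4 ← R4 − (3/4)·R2: [0, 0, 3/2]
R4 ← R4 + (1/9)·R3: [0, 0, 0]
Echelon form has 3 nonzero rows, so rank(T) = 3.
The rank gives the maximum number of linearly independent rows: 3.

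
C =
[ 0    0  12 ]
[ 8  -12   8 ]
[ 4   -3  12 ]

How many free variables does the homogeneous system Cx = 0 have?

0

Row reduce to echelon form.
Swap R1 ↔ R2
R3 ← R3 − (1/2)·R1: [0, 3, 8]
Swap R2 ↔ R3
3 nonzero rows, so rank(C) = 3.
C has 3 columns; by rank–nullity, nullity = 3 − 3 = 0.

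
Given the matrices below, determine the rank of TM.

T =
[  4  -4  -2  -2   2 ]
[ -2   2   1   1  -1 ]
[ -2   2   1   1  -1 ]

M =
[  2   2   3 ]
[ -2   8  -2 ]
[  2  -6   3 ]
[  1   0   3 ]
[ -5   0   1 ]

First compute TM:
[[  0, -12,  10],
 [  0,   6,  -5],
 [  0,   6,  -5]]
Now row reduce the product.
R2 ← R2 + (1/2)·R1: [0, 0, 0]
R3 ← R3 + (1/2)·R1: [0, 0, 0]
1 nonzero row, so rank(TM) = 1.

1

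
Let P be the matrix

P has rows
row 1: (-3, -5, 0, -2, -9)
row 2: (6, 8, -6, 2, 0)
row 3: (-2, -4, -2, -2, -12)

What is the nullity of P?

3

Row reduce to echelon form.
R2 ← R2 + (2)·R1: [0, -2, -6, -2, -18]
R3 ← R3 − (2/3)·R1: [0, -2/3, -2, -2/3, -6]
R3 ← R3 − (1/3)·R2: [0, 0, 0, 0, 0]
2 nonzero rows, so rank(P) = 2.
P has 5 columns; by rank–nullity, nullity = 5 − 2 = 3.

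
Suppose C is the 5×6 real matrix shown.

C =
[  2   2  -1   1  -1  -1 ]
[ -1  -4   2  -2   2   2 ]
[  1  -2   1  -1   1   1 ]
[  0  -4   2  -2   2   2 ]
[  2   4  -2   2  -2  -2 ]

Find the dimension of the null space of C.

Row reduce to echelon form.
R2 ← R2 + (1/2)·R1: [0, -3, 3/2, -3/2, 3/2, 3/2]
R3 ← R3 − (1/2)·R1: [0, -3, 3/2, -3/2, 3/2, 3/2]
R5 ← R5 − R1: [0, 2, -1, 1, -1, -1]
R3 ← R3 − R2: [0, 0, 0, 0, 0, 0]
R4 ← R4 − (4/3)·R2: [0, 0, 0, 0, 0, 0]
R5 ← R5 + (2/3)·R2: [0, 0, 0, 0, 0, 0]
2 nonzero rows, so rank(C) = 2.
C has 6 columns; by rank–nullity, nullity = 6 − 2 = 4.

4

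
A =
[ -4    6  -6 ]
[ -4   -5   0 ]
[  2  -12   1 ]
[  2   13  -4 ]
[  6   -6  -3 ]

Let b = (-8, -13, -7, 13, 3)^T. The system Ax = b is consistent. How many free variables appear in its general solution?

Row reduce the augmented matrix [A | b].
R2 ← R2 − R1: [0, -11, 6, -5]
R3 ← R3 + (1/2)·R1: [0, -9, -2, -11]
R4 ← R4 + (1/2)·R1: [0, 16, -7, 9]
R5 ← R5 + (3/2)·R1: [0, 3, -12, -9]
R3 ← R3 − (9/11)·R2: [0, 0, -76/11, -76/11]
R4 ← R4 + (16/11)·R2: [0, 0, 19/11, 19/11]
R5 ← R5 + (3/11)·R2: [0, 0, -114/11, -114/11]
R4 ← R4 + (1/4)·R3: [0, 0, 0, 0]
R5 ← R5 − (3/2)·R3: [0, 0, 0, 0]
The echelon form has 3 nonzero rows, and every pivot lies in the first 3 columns, so rank(A) = rank([A|b]) = 3.
The system is consistent.
Free variables = (unknowns) − (rank) = 3 − 3 = 0.

0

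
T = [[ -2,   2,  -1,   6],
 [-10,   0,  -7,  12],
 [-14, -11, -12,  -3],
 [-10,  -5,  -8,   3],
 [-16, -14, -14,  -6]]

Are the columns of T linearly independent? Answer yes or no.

Row reduce T to echelon form.
R2 ← R2 − (5)·R1: [0, -10, -2, -18]
R3 ← R3 − (7)·R1: [0, -25, -5, -45]
R4 ← R4 − (5)·R1: [0, -15, -3, -27]
R5 ← R5 − (8)·R1: [0, -30, -6, -54]
R3 ← R3 − (5/2)·R2: [0, 0, 0, 0]
R4 ← R4 − (3/2)·R2: [0, 0, 0, 0]
R5 ← R5 − (3)·R2: [0, 0, 0, 0]
2 pivots among 4 columns.
Only 2 < 4 pivot columns, so the columns are linearly dependent.

no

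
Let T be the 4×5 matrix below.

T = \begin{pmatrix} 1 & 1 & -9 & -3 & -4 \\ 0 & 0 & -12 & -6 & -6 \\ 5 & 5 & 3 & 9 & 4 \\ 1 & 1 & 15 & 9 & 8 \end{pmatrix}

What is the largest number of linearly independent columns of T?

Row reduce to echelon form.
R3 ← R3 − (5)·R1: [0, 0, 48, 24, 24]
R4 ← R4 − R1: [0, 0, 24, 12, 12]
R3 ← R3 + (4)·R2: [0, 0, 0, 0, 0]
R4 ← R4 + (2)·R2: [0, 0, 0, 0, 0]
Echelon form has 2 nonzero rows, so rank(T) = 2.
The rank gives the maximum number of linearly independent columns: 2.

2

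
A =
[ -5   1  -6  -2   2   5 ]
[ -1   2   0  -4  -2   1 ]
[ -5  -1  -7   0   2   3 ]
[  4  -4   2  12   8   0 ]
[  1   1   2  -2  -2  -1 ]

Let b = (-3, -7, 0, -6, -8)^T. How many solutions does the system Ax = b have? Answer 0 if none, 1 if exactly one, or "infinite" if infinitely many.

0

Row reduce the augmented matrix [A | b].
R2 ← R2 − (1/5)·R1: [0, 9/5, 6/5, -18/5, -12/5, 0, -32/5]
R3 ← R3 − R1: [0, -2, -1, 2, 0, -2, 3]
R4 ← R4 + (4/5)·R1: [0, -16/5, -14/5, 52/5, 48/5, 4, -42/5]
R5 ← R5 + (1/5)·R1: [0, 6/5, 4/5, -12/5, -8/5, 0, -43/5]
R3 ← R3 + (10/9)·R2: [0, 0, 1/3, -2, -8/3, -2, -37/9]
R4 ← R4 + (16/9)·R2: [0, 0, -2/3, 4, 16/3, 4, -178/9]
R5 ← R5 − (2/3)·R2: [0, 0, 0, 0, 0, 0, -13/3]
R4 ← R4 + (2)·R3: [0, 0, 0, 0, 0, 0, -28]
R5 ← R5 − (13/84)·R4: [0, 0, 0, 0, 0, 0, 0]
The echelon form has 4 nonzero rows; the last pivot sits in the augmented column, so rank(A) = 3 but rank([A|b]) = 4.
Since the ranks differ, the system is inconsistent.
It has no solutions.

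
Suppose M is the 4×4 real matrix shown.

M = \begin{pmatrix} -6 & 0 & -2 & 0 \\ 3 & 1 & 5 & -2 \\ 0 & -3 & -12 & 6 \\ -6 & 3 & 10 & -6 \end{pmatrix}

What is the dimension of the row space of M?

Row reduce to echelon form.
R2 ← R2 + (1/2)·R1: [0, 1, 4, -2]
R4 ← R4 − R1: [0, 3, 12, -6]
R3 ← R3 + (3)·R2: [0, 0, 0, 0]
R4 ← R4 − (3)·R2: [0, 0, 0, 0]
Echelon form has 2 nonzero rows, so rank(M) = 2.
The row space has dimension equal to the rank: 2.

2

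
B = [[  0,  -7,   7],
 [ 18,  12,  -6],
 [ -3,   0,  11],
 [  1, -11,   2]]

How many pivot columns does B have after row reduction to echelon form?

Row reduce to echelon form.
Swap R1 ↔ R2
R3 ← R3 + (1/6)·R1: [0, 2, 10]
R4 ← R4 − (1/18)·R1: [0, -35/3, 7/3]
R3 ← R3 + (2/7)·R2: [0, 0, 12]
R4 ← R4 − (5/3)·R2: [0, 0, -28/3]
R4 ← R4 + (7/9)·R3: [0, 0, 0]
Echelon form has 3 nonzero rows, so rank(B) = 3.
Each nonzero row contributes one pivot column: 3 pivot columns.

3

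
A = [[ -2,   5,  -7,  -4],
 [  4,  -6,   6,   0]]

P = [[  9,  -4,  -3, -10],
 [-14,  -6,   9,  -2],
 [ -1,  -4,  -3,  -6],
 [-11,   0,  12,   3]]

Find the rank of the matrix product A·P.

2

First compute AP:
[[-37,   6,  24,  40],
 [114,  -4, -84, -64]]
Now row reduce the product.
R2 ← R2 + (114/37)·R1: [0, 536/37, -372/37, 2192/37]
2 nonzero rows, so rank(AP) = 2.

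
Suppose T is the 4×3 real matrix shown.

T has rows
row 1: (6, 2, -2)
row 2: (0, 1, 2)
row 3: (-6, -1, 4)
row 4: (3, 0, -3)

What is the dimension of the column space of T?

Row reduce to echelon form.
R3 ← R3 + R1: [0, 1, 2]
R4 ← R4 − (1/2)·R1: [0, -1, -2]
R3 ← R3 − R2: [0, 0, 0]
R4 ← R4 + R2: [0, 0, 0]
Echelon form has 2 nonzero rows, so rank(T) = 2.
The column space has dimension equal to the rank: 2.

2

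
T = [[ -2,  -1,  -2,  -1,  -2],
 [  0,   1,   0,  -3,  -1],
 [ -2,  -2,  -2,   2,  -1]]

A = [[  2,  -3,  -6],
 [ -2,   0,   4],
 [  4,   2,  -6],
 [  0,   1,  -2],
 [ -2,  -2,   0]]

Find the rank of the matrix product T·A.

First compute TA:
[[ -6,   5,  22],
 [  0,  -1,  10],
 [ -6,   6,  12]]
Now row reduce the product.
R3 ← R3 − R1: [0, 1, -10]
R3 ← R3 + R2: [0, 0, 0]
2 nonzero rows, so rank(TA) = 2.

2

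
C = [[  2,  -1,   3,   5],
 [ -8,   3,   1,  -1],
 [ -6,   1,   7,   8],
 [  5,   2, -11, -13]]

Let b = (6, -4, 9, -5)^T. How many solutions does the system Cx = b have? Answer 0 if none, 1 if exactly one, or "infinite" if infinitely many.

0

Row reduce the augmented matrix [C | b].
R2 ← R2 + (4)·R1: [0, -1, 13, 19, 20]
R3 ← R3 + (3)·R1: [0, -2, 16, 23, 27]
R4 ← R4 − (5/2)·R1: [0, 9/2, -37/2, -51/2, -20]
R3 ← R3 − (2)·R2: [0, 0, -10, -15, -13]
R4 ← R4 + (9/2)·R2: [0, 0, 40, 60, 70]
R4 ← R4 + (4)·R3: [0, 0, 0, 0, 18]
The echelon form has 4 nonzero rows; the last pivot sits in the augmented column, so rank(C) = 3 but rank([C|b]) = 4.
Since the ranks differ, the system is inconsistent.
It has no solutions.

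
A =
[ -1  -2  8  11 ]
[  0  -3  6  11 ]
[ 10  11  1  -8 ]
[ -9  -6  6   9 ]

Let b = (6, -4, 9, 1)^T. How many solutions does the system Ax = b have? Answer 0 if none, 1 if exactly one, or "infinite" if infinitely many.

Row reduce the augmented matrix [A | b].
R3 ← R3 + (10)·R1: [0, -9, 81, 102, 69]
R4 ← R4 − (9)·R1: [0, 12, -66, -90, -53]
R3 ← R3 − (3)·R2: [0, 0, 63, 69, 81]
R4 ← R4 + (4)·R2: [0, 0, -42, -46, -69]
R4 ← R4 + (2/3)·R3: [0, 0, 0, 0, -15]
The echelon form has 4 nonzero rows; the last pivot sits in the augmented column, so rank(A) = 3 but rank([A|b]) = 4.
Since the ranks differ, the system is inconsistent.
It has no solutions.

0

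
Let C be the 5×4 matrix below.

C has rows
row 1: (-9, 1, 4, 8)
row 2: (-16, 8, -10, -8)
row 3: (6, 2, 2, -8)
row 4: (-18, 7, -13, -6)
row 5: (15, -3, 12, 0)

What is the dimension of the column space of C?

3

Row reduce to echelon form.
R2 ← R2 − (16/9)·R1: [0, 56/9, -154/9, -200/9]
R3 ← R3 + (2/3)·R1: [0, 8/3, 14/3, -8/3]
R4 ← R4 − (2)·R1: [0, 5, -21, -22]
R5 ← R5 + (5/3)·R1: [0, -4/3, 56/3, 40/3]
R3 ← R3 − (3/7)·R2: [0, 0, 12, 48/7]
R4 ← R4 − (45/56)·R2: [0, 0, -29/4, -29/7]
R5 ← R5 + (3/14)·R2: [0, 0, 15, 60/7]
R4 ← R4 + (29/48)·R3: [0, 0, 0, 0]
R5 ← R5 − (5/4)·R3: [0, 0, 0, 0]
Echelon form has 3 nonzero rows, so rank(C) = 3.
The column space has dimension equal to the rank: 3.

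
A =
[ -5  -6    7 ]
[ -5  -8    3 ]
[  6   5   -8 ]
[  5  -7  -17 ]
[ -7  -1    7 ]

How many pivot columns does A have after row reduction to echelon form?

3

Row reduce to echelon form.
R2 ← R2 − R1: [0, -2, -4]
R3 ← R3 + (6/5)·R1: [0, -11/5, 2/5]
R4 ← R4 + R1: [0, -13, -10]
R5 ← R5 − (7/5)·R1: [0, 37/5, -14/5]
R3 ← R3 − (11/10)·R2: [0, 0, 24/5]
R4 ← R4 − (13/2)·R2: [0, 0, 16]
R5 ← R5 + (37/10)·R2: [0, 0, -88/5]
R4 ← R4 − (10/3)·R3: [0, 0, 0]
R5 ← R5 + (11/3)·R3: [0, 0, 0]
Echelon form has 3 nonzero rows, so rank(A) = 3.
Each nonzero row contributes one pivot column: 3 pivot columns.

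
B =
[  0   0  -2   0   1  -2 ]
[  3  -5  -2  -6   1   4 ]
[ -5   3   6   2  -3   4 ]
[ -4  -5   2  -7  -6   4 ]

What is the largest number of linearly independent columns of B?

Row reduce to echelon form.
Swap R1 ↔ R2
R3 ← R3 + (5/3)·R1: [0, -16/3, 8/3, -8, -4/3, 32/3]
R4 ← R4 + (4/3)·R1: [0, -35/3, -2/3, -15, -14/3, 28/3]
Swap R2 ↔ R3
R4 ← R4 − (35/16)·R2: [0, 0, -13/2, 5/2, -7/4, -14]
R4 ← R4 − (13/4)·R3: [0, 0, 0, 5/2, -5, -15/2]
Echelon form has 4 nonzero rows, so rank(B) = 4.
The rank gives the maximum number of linearly independent columns: 4.

4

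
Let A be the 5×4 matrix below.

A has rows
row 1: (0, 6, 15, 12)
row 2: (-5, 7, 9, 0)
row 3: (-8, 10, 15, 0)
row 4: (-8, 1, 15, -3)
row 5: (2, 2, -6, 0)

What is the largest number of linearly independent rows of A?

Row reduce to echelon form.
Swap R1 ↔ R2
R3 ← R3 − (8/5)·R1: [0, -6/5, 3/5, 0]
R4 ← R4 − (8/5)·R1: [0, -51/5, 3/5, -3]
R5 ← R5 + (2/5)·R1: [0, 24/5, -12/5, 0]
R3 ← R3 + (1/5)·R2: [0, 0, 18/5, 12/5]
R4 ← R4 + (17/10)·R2: [0, 0, 261/10, 87/5]
R5 ← R5 − (4/5)·R2: [0, 0, -72/5, -48/5]
R4 ← R4 − (29/4)·R3: [0, 0, 0, 0]
R5 ← R5 + (4)·R3: [0, 0, 0, 0]
Echelon form has 3 nonzero rows, so rank(A) = 3.
The rank gives the maximum number of linearly independent rows: 3.

3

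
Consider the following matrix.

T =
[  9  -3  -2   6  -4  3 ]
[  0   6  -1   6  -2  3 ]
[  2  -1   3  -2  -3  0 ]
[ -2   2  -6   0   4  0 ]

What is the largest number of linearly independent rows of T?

Row reduce to echelon form.
R3 ← R3 − (2/9)·R1: [0, -1/3, 31/9, -10/3, -19/9, -2/3]
R4 ← R4 + (2/9)·R1: [0, 4/3, -58/9, 4/3, 28/9, 2/3]
R3 ← R3 + (1/18)·R2: [0, 0, 61/18, -3, -20/9, -1/2]
R4 ← R4 − (2/9)·R2: [0, 0, -56/9, 0, 32/9, 0]
R4 ← R4 + (112/61)·R3: [0, 0, 0, -336/61, -32/61, -56/61]
Echelon form has 4 nonzero rows, so rank(T) = 4.
The rank gives the maximum number of linearly independent rows: 4.

4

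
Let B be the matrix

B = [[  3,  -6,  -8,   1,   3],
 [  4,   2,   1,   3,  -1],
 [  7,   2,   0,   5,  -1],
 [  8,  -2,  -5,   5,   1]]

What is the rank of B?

Row reduce to echelon form.
R2 ← R2 − (4/3)·R1: [0, 10, 35/3, 5/3, -5]
R3 ← R3 − (7/3)·R1: [0, 16, 56/3, 8/3, -8]
R4 ← R4 − (8/3)·R1: [0, 14, 49/3, 7/3, -7]
R3 ← R3 − (8/5)·R2: [0, 0, 0, 0, 0]
R4 ← R4 − (7/5)·R2: [0, 0, 0, 0, 0]
Echelon form has 2 nonzero rows, so rank(B) = 2.

2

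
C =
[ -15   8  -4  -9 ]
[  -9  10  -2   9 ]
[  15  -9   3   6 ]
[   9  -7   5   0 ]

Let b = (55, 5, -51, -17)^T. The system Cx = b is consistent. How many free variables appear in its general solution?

Row reduce the augmented matrix [C | b].
R2 ← R2 − (3/5)·R1: [0, 26/5, 2/5, 72/5, -28]
R3 ← R3 + R1: [0, -1, -1, -3, 4]
R4 ← R4 + (3/5)·R1: [0, -11/5, 13/5, -27/5, 16]
R3 ← R3 + (5/26)·R2: [0, 0, -12/13, -3/13, -18/13]
R4 ← R4 + (11/26)·R2: [0, 0, 36/13, 9/13, 54/13]
R4 ← R4 + (3)·R3: [0, 0, 0, 0, 0]
The echelon form has 3 nonzero rows, and every pivot lies in the first 4 columns, so rank(C) = rank([C|b]) = 3.
The system is consistent.
Free variables = (unknowns) − (rank) = 4 − 3 = 1.

1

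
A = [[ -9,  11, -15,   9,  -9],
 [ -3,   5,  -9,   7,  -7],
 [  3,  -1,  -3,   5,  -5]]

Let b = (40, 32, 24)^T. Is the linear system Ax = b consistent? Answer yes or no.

yes

Row reduce the augmented matrix [A | b].
R2 ← R2 − (1/3)·R1: [0, 4/3, -4, 4, -4, 56/3]
R3 ← R3 + (1/3)·R1: [0, 8/3, -8, 8, -8, 112/3]
R3 ← R3 − (2)·R2: [0, 0, 0, 0, 0, 0]
The echelon form has 2 nonzero rows, and every pivot lies in the first 5 columns, so rank(A) = rank([A|b]) = 2.
The system is consistent.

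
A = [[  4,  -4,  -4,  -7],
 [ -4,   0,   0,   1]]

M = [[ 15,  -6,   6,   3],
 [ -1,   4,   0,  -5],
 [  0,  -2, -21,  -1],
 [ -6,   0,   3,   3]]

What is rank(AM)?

2

First compute AM:
[[106, -32,  87,  15],
 [-66,  24, -21,  -9]]
Now row reduce the product.
R2 ← R2 + (33/53)·R1: [0, 216/53, 1758/53, 18/53]
2 nonzero rows, so rank(AM) = 2.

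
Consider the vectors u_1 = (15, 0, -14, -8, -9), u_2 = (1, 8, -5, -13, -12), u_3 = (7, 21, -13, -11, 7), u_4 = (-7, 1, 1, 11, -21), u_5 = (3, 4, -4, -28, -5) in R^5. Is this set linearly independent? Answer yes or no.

yes

Form the matrix with these vectors as rows and row reduce.
R2 ← R2 − (1/15)·R1: [0, 8, -61/15, -187/15, -57/5]
R3 ← R3 − (7/15)·R1: [0, 21, -97/15, -109/15, 56/5]
R4 ← R4 + (7/15)·R1: [0, 1, -83/15, 109/15, -126/5]
R5 ← R5 − (1/5)·R1: [0, 4, -6/5, -132/5, -16/5]
R3 ← R3 − (21/8)·R2: [0, 0, 101/24, 611/24, 329/8]
R4 ← R4 − (1/8)·R2: [0, 0, -201/40, 353/40, -951/40]
R5 ← R5 − (1/2)·R2: [0, 0, 5/6, -121/6, 5/2]
R4 ← R4 + (603/505)·R3: [0, 0, 0, 19808/505, 12792/505]
R5 ← R5 − (20/101)·R3: [0, 0, 0, -2546/101, -570/101]
R5 ← R5 + (6365/9904)·R4: [0, 0, 0, 0, 13167/1238]
5 nonzero rows, so the 5 vectors span a space of dimension 5.
Since 5 = 5, the vectors are linearly independent.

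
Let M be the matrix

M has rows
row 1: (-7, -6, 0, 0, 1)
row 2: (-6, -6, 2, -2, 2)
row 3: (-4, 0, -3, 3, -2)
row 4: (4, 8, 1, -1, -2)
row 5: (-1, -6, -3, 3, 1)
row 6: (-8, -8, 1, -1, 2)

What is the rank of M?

3

Row reduce to echelon form.
R2 ← R2 − (6/7)·R1: [0, -6/7, 2, -2, 8/7]
R3 ← R3 − (4/7)·R1: [0, 24/7, -3, 3, -18/7]
R4 ← R4 + (4/7)·R1: [0, 32/7, 1, -1, -10/7]
R5 ← R5 − (1/7)·R1: [0, -36/7, -3, 3, 6/7]
R6 ← R6 − (8/7)·R1: [0, -8/7, 1, -1, 6/7]
R3 ← R3 + (4)·R2: [0, 0, 5, -5, 2]
R4 ← R4 + (16/3)·R2: [0, 0, 35/3, -35/3, 14/3]
R5 ← R5 − (6)·R2: [0, 0, -15, 15, -6]
R6 ← R6 − (4/3)·R2: [0, 0, -5/3, 5/3, -2/3]
R4 ← R4 − (7/3)·R3: [0, 0, 0, 0, 0]
R5 ← R5 + (3)·R3: [0, 0, 0, 0, 0]
R6 ← R6 + (1/3)·R3: [0, 0, 0, 0, 0]
Echelon form has 3 nonzero rows, so rank(M) = 3.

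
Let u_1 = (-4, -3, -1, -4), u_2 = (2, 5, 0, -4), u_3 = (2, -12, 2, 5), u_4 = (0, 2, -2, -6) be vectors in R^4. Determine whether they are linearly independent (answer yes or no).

Form the matrix with these vectors as rows and row reduce.
R2 ← R2 + (1/2)·R1: [0, 7/2, -1/2, -6]
R3 ← R3 + (1/2)·R1: [0, -27/2, 3/2, 3]
R3 ← R3 + (27/7)·R2: [0, 0, -3/7, -141/7]
R4 ← R4 − (4/7)·R2: [0, 0, -12/7, -18/7]
R4 ← R4 − (4)·R3: [0, 0, 0, 78]
4 nonzero rows, so the 4 vectors span a space of dimension 4.
Since 4 = 4, the vectors are linearly independent.

yes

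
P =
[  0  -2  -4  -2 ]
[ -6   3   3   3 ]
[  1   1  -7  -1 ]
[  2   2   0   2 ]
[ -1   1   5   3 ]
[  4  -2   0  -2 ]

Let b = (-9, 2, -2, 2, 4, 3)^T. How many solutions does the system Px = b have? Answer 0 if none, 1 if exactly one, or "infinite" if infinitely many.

0

Row reduce the augmented matrix [P | b].
Swap R1 ↔ R2
R3 ← R3 + (1/6)·R1: [0, 3/2, -13/2, -1/2, -5/3]
R4 ← R4 + (1/3)·R1: [0, 3, 1, 3, 8/3]
R5 ← R5 − (1/6)·R1: [0, 1/2, 9/2, 5/2, 11/3]
R6 ← R6 + (2/3)·R1: [0, 0, 2, 0, 13/3]
R3 ← R3 + (3/4)·R2: [0, 0, -19/2, -2, -101/12]
R4 ← R4 + (3/2)·R2: [0, 0, -5, 0, -65/6]
R5 ← R5 + (1/4)·R2: [0, 0, 7/2, 2, 17/12]
R4 ← R4 − (10/19)·R3: [0, 0, 0, 20/19, -365/57]
R5 ← R5 + (7/19)·R3: [0, 0, 0, 24/19, -32/19]
R6 ← R6 + (4/19)·R3: [0, 0, 0, -8/19, 146/57]
R5 ← R5 − (6/5)·R4: [0, 0, 0, 0, 6]
R6 ← R6 + (2/5)·R4: [0, 0, 0, 0, 0]
The echelon form has 5 nonzero rows; the last pivot sits in the augmented column, so rank(P) = 4 but rank([P|b]) = 5.
Since the ranks differ, the system is inconsistent.
It has no solutions.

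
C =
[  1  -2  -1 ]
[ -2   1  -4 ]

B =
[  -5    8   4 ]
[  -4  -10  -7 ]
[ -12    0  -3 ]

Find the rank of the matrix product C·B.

2

First compute CB:
[[ 15,  28,  21],
 [ 54, -26,  -3]]
Now row reduce the product.
R2 ← R2 − (18/5)·R1: [0, -634/5, -393/5]
2 nonzero rows, so rank(CB) = 2.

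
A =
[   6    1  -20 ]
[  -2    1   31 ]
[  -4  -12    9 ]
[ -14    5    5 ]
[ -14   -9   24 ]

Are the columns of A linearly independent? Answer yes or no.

Row reduce A to echelon form.
R2 ← R2 + (1/3)·R1: [0, 4/3, 73/3]
R3 ← R3 + (2/3)·R1: [0, -34/3, -13/3]
R4 ← R4 + (7/3)·R1: [0, 22/3, -125/3]
R5 ← R5 + (7/3)·R1: [0, -20/3, -68/3]
R3 ← R3 + (17/2)·R2: [0, 0, 405/2]
R4 ← R4 − (11/2)·R2: [0, 0, -351/2]
R5 ← R5 + (5)·R2: [0, 0, 99]
R4 ← R4 + (13/15)·R3: [0, 0, 0]
R5 ← R5 − (22/45)·R3: [0, 0, 0]
3 pivots among 3 columns.
Every column is a pivot column, so the columns are linearly independent.

yes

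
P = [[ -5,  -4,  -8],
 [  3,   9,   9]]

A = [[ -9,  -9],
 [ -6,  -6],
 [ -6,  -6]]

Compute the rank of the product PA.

1

First compute PA:
[[117, 117],
 [-135, -135]]
Now row reduce the product.
R2 ← R2 + (15/13)·R1: [0, 0]
1 nonzero row, so rank(PA) = 1.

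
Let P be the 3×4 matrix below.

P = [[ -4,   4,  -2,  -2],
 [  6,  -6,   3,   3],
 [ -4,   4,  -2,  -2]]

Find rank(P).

1

Row reduce to echelon form.
R2 ← R2 + (3/2)·R1: [0, 0, 0, 0]
R3 ← R3 − R1: [0, 0, 0, 0]
Echelon form has 1 nonzero row, so rank(P) = 1.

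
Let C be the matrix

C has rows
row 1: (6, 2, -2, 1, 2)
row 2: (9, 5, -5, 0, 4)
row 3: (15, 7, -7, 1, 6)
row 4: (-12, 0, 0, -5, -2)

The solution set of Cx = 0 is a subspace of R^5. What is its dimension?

Row reduce to echelon form.
R2 ← R2 − (3/2)·R1: [0, 2, -2, -3/2, 1]
R3 ← R3 − (5/2)·R1: [0, 2, -2, -3/2, 1]
R4 ← R4 + (2)·R1: [0, 4, -4, -3, 2]
R3 ← R3 − R2: [0, 0, 0, 0, 0]
R4 ← R4 − (2)·R2: [0, 0, 0, 0, 0]
2 nonzero rows, so rank(C) = 2.
C has 5 columns; by rank–nullity, nullity = 5 − 2 = 3.

3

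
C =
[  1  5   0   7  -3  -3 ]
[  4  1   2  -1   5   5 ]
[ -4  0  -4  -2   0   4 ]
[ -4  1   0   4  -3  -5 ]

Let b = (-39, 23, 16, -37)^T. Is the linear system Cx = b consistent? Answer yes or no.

yes

Row reduce the augmented matrix [C | b].
R2 ← R2 − (4)·R1: [0, -19, 2, -29, 17, 17, 179]
R3 ← R3 + (4)·R1: [0, 20, -4, 26, -12, -8, -140]
R4 ← R4 + (4)·R1: [0, 21, 0, 32, -15, -17, -193]
R3 ← R3 + (20/19)·R2: [0, 0, -36/19, -86/19, 112/19, 188/19, 920/19]
R4 ← R4 + (21/19)·R2: [0, 0, 42/19, -1/19, 72/19, 34/19, 92/19]
R4 ← R4 + (7/6)·R3: [0, 0, 0, -16/3, 32/3, 40/3, 184/3]
The echelon form has 4 nonzero rows, and every pivot lies in the first 6 columns, so rank(C) = rank([C|b]) = 4.
The system is consistent.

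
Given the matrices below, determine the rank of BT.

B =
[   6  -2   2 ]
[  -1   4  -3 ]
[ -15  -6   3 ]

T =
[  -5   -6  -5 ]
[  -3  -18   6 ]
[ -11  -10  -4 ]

2

First compute BT:
[[-46, -20, -50],
 [ 26, -36,  41],
 [ 60, 168,  27]]
Now row reduce the product.
R2 ← R2 + (13/23)·R1: [0, -1088/23, 293/23]
R3 ← R3 + (30/23)·R1: [0, 3264/23, -879/23]
R3 ← R3 + (3)·R2: [0, 0, 0]
2 nonzero rows, so rank(BT) = 2.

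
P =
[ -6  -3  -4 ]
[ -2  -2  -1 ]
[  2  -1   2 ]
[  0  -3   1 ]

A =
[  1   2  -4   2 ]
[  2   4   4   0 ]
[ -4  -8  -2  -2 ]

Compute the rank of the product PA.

First compute PA:
[[  4,   8,  20,  -4],
 [ -2,  -4,   2,  -2],
 [ -8, -16, -16,   0],
 [-10, -20, -14,  -2]]
Now row reduce the product.
R2 ← R2 + (1/2)·R1: [0, 0, 12, -4]
R3 ← R3 + (2)·R1: [0, 0, 24, -8]
R4 ← R4 + (5/2)·R1: [0, 0, 36, -12]
R3 ← R3 − (2)·R2: [0, 0, 0, 0]
R4 ← R4 − (3)·R2: [0, 0, 0, 0]
2 nonzero rows, so rank(PA) = 2.

2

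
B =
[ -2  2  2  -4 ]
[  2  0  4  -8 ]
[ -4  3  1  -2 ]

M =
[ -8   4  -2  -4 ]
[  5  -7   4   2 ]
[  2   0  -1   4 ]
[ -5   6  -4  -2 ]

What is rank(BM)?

2

First compute BM:
[[ 50, -46,  26,  28],
 [ 32, -40,  24,  24],
 [ 59, -49,  27,  30]]
Now row reduce the product.
R2 ← R2 − (16/25)·R1: [0, -264/25, 184/25, 152/25]
R3 ← R3 − (59/50)·R1: [0, 132/25, -92/25, -76/25]
R3 ← R3 + (1/2)·R2: [0, 0, 0, 0]
2 nonzero rows, so rank(BM) = 2.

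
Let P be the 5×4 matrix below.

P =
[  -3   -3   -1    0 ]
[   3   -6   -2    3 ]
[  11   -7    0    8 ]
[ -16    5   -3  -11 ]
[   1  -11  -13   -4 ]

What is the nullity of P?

1

Row reduce to echelon form.
R2 ← R2 + R1: [0, -9, -3, 3]
R3 ← R3 + (11/3)·R1: [0, -18, -11/3, 8]
R4 ← R4 − (16/3)·R1: [0, 21, 7/3, -11]
R5 ← R5 + (1/3)·R1: [0, -12, -40/3, -4]
R3 ← R3 − (2)·R2: [0, 0, 7/3, 2]
R4 ← R4 + (7/3)·R2: [0, 0, -14/3, -4]
R5 ← R5 − (4/3)·R2: [0, 0, -28/3, -8]
R4 ← R4 + (2)·R3: [0, 0, 0, 0]
R5 ← R5 + (4)·R3: [0, 0, 0, 0]
3 nonzero rows, so rank(P) = 3.
P has 4 columns; by rank–nullity, nullity = 4 − 3 = 1.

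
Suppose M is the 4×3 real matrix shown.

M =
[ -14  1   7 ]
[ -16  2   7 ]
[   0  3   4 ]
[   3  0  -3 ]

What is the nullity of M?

Row reduce to echelon form.
R2 ← R2 − (8/7)·R1: [0, 6/7, -1]
R4 ← R4 + (3/14)·R1: [0, 3/14, -3/2]
R3 ← R3 − (7/2)·R2: [0, 0, 15/2]
R4 ← R4 − (1/4)·R2: [0, 0, -5/4]
R4 ← R4 + (1/6)·R3: [0, 0, 0]
3 nonzero rows, so rank(M) = 3.
M has 3 columns; by rank–nullity, nullity = 3 − 3 = 0.

0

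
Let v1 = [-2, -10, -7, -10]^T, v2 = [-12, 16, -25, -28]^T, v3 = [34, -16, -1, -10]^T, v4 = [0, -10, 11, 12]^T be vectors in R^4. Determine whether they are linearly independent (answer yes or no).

yes

Form the matrix with these vectors as rows and row reduce.
R2 ← R2 − (6)·R1: [0, 76, 17, 32]
R3 ← R3 + (17)·R1: [0, -186, -120, -180]
R3 ← R3 + (93/38)·R2: [0, 0, -2979/38, -1932/19]
R4 ← R4 + (5/38)·R2: [0, 0, 503/38, 308/19]
R4 ← R4 + (503/2979)·R3: [0, 0, 0, -952/993]
4 nonzero rows, so the 4 vectors span a space of dimension 4.
Since 4 = 4, the vectors are linearly independent.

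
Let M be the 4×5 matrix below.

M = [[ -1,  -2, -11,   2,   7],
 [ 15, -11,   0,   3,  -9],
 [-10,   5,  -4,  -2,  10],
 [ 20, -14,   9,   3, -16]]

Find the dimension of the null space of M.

Row reduce to echelon form.
R2 ← R2 + (15)·R1: [0, -41, -165, 33, 96]
R3 ← R3 − (10)·R1: [0, 25, 106, -22, -60]
R4 ← R4 + (20)·R1: [0, -54, -211, 43, 124]
R3 ← R3 + (25/41)·R2: [0, 0, 221/41, -77/41, -60/41]
R4 ← R4 − (54/41)·R2: [0, 0, 259/41, -19/41, -100/41]
R4 ← R4 − (259/221)·R3: [0, 0, 0, 384/221, -160/221]
4 nonzero rows, so rank(M) = 4.
M has 5 columns; by rank–nullity, nullity = 5 − 4 = 1.

1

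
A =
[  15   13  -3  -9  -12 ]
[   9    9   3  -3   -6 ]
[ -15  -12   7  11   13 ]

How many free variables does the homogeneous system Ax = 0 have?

3

Row reduce to echelon form.
R2 ← R2 − (3/5)·R1: [0, 6/5, 24/5, 12/5, 6/5]
R3 ← R3 + R1: [0, 1, 4, 2, 1]
R3 ← R3 − (5/6)·R2: [0, 0, 0, 0, 0]
2 nonzero rows, so rank(A) = 2.
A has 5 columns; by rank–nullity, nullity = 5 − 2 = 3.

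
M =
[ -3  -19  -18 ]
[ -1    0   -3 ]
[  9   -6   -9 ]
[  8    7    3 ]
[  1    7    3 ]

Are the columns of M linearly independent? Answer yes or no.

yes

Row reduce M to echelon form.
R2 ← R2 − (1/3)·R1: [0, 19/3, 3]
R3 ← R3 + (3)·R1: [0, -63, -63]
R4 ← R4 + (8/3)·R1: [0, -131/3, -45]
R5 ← R5 + (1/3)·R1: [0, 2/3, -3]
R3 ← R3 + (189/19)·R2: [0, 0, -630/19]
R4 ← R4 + (131/19)·R2: [0, 0, -462/19]
R5 ← R5 − (2/19)·R2: [0, 0, -63/19]
R4 ← R4 − (11/15)·R3: [0, 0, 0]
R5 ← R5 − (1/10)·R3: [0, 0, 0]
3 pivots among 3 columns.
Every column is a pivot column, so the columns are linearly independent.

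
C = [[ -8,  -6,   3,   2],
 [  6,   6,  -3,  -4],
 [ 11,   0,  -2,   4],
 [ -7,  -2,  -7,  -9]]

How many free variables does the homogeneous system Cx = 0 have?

0

Row reduce to echelon form.
R2 ← R2 + (3/4)·R1: [0, 3/2, -3/4, -5/2]
R3 ← R3 + (11/8)·R1: [0, -33/4, 17/8, 27/4]
R4 ← R4 − (7/8)·R1: [0, 13/4, -77/8, -43/4]
R3 ← R3 + (11/2)·R2: [0, 0, -2, -7]
R4 ← R4 − (13/6)·R2: [0, 0, -8, -16/3]
R4 ← R4 − (4)·R3: [0, 0, 0, 68/3]
4 nonzero rows, so rank(C) = 4.
C has 4 columns; by rank–nullity, nullity = 4 − 4 = 0.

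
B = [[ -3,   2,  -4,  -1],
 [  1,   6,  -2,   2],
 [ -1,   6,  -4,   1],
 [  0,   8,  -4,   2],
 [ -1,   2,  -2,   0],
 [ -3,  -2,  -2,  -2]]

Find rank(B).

Row reduce to echelon form.
R2 ← R2 + (1/3)·R1: [0, 20/3, -10/3, 5/3]
R3 ← R3 − (1/3)·R1: [0, 16/3, -8/3, 4/3]
R5 ← R5 − (1/3)·R1: [0, 4/3, -2/3, 1/3]
R6 ← R6 − R1: [0, -4, 2, -1]
R3 ← R3 − (4/5)·R2: [0, 0, 0, 0]
R4 ← R4 − (6/5)·R2: [0, 0, 0, 0]
R5 ← R5 − (1/5)·R2: [0, 0, 0, 0]
R6 ← R6 + (3/5)·R2: [0, 0, 0, 0]
Echelon form has 2 nonzero rows, so rank(B) = 2.

2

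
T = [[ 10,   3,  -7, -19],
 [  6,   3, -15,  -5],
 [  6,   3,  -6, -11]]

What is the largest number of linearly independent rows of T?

Row reduce to echelon form.
R2 ← R2 − (3/5)·R1: [0, 6/5, -54/5, 32/5]
R3 ← R3 − (3/5)·R1: [0, 6/5, -9/5, 2/5]
R3 ← R3 − R2: [0, 0, 9, -6]
Echelon form has 3 nonzero rows, so rank(T) = 3.
The rank gives the maximum number of linearly independent rows: 3.

3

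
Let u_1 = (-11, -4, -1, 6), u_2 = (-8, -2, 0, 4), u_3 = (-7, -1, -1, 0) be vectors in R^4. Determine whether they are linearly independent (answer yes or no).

yes

Form the matrix with these vectors as rows and row reduce.
R2 ← R2 − (8/11)·R1: [0, 10/11, 8/11, -4/11]
R3 ← R3 − (7/11)·R1: [0, 17/11, -4/11, -42/11]
R3 ← R3 − (17/10)·R2: [0, 0, -8/5, -16/5]
3 nonzero rows, so the 3 vectors span a space of dimension 3.
Since 3 = 3, the vectors are linearly independent.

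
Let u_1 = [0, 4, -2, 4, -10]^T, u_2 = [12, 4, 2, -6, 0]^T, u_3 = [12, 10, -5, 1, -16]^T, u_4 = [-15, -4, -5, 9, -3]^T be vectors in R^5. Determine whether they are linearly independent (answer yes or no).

Form the matrix with these vectors as rows and row reduce.
Swap R1 ↔ R2
R3 ← R3 − R1: [0, 6, -7, 7, -16]
R4 ← R4 + (5/4)·R1: [0, 1, -5/2, 3/2, -3]
R3 ← R3 − (3/2)·R2: [0, 0, -4, 1, -1]
R4 ← R4 − (1/4)·R2: [0, 0, -2, 1/2, -1/2]
R4 ← R4 − (1/2)·R3: [0, 0, 0, 0, 0]
3 nonzero rows, so the 4 vectors span a space of dimension 3.
Since 3 < 4, the vectors are linearly dependent.

no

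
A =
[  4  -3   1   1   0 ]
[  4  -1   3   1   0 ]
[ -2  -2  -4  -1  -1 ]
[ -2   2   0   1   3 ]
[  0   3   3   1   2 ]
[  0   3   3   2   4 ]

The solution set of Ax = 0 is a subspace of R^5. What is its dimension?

2

Row reduce to echelon form.
R2 ← R2 − R1: [0, 2, 2, 0, 0]
R3 ← R3 + (1/2)·R1: [0, -7/2, -7/2, -1/2, -1]
R4 ← R4 + (1/2)·R1: [0, 1/2, 1/2, 3/2, 3]
R3 ← R3 + (7/4)·R2: [0, 0, 0, -1/2, -1]
R4 ← R4 − (1/4)·R2: [0, 0, 0, 3/2, 3]
R5 ← R5 − (3/2)·R2: [0, 0, 0, 1, 2]
R6 ← R6 − (3/2)·R2: [0, 0, 0, 2, 4]
R4 ← R4 + (3)·R3: [0, 0, 0, 0, 0]
R5 ← R5 + (2)·R3: [0, 0, 0, 0, 0]
R6 ← R6 + (4)·R3: [0, 0, 0, 0, 0]
3 nonzero rows, so rank(A) = 3.
A has 5 columns; by rank–nullity, nullity = 5 − 3 = 2.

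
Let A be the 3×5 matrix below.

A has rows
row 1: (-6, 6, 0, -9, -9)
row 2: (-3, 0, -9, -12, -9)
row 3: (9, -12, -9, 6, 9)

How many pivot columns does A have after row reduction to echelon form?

2

Row reduce to echelon form.
R2 ← R2 − (1/2)·R1: [0, -3, -9, -15/2, -9/2]
R3 ← R3 + (3/2)·R1: [0, -3, -9, -15/2, -9/2]
R3 ← R3 − R2: [0, 0, 0, 0, 0]
Echelon form has 2 nonzero rows, so rank(A) = 2.
Each nonzero row contributes one pivot column: 2 pivot columns.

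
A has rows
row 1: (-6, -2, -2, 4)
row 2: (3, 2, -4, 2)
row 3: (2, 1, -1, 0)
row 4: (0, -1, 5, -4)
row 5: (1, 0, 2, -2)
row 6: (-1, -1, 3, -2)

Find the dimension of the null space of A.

Row reduce to echelon form.
R2 ← R2 + (1/2)·R1: [0, 1, -5, 4]
R3 ← R3 + (1/3)·R1: [0, 1/3, -5/3, 4/3]
R5 ← R5 + (1/6)·R1: [0, -1/3, 5/3, -4/3]
R6 ← R6 − (1/6)·R1: [0, -2/3, 10/3, -8/3]
R3 ← R3 − (1/3)·R2: [0, 0, 0, 0]
R4 ← R4 + R2: [0, 0, 0, 0]
R5 ← R5 + (1/3)·R2: [0, 0, 0, 0]
R6 ← R6 + (2/3)·R2: [0, 0, 0, 0]
2 nonzero rows, so rank(A) = 2.
A has 4 columns; by rank–nullity, nullity = 4 − 2 = 2.

2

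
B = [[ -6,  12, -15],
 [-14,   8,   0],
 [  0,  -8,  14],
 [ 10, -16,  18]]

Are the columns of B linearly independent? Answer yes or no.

Row reduce B to echelon form.
R2 ← R2 − (7/3)·R1: [0, -20, 35]
R4 ← R4 + (5/3)·R1: [0, 4, -7]
R3 ← R3 − (2/5)·R2: [0, 0, 0]
R4 ← R4 + (1/5)·R2: [0, 0, 0]
2 pivots among 3 columns.
Only 2 < 3 pivot columns, so the columns are linearly dependent.

no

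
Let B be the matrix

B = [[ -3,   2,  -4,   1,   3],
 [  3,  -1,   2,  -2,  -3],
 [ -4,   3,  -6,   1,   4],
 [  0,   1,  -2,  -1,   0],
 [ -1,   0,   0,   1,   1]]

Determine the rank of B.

Row reduce to echelon form.
R2 ← R2 + R1: [0, 1, -2, -1, 0]
R3 ← R3 − (4/3)·R1: [0, 1/3, -2/3, -1/3, 0]
R5 ← R5 − (1/3)·R1: [0, -2/3, 4/3, 2/3, 0]
R3 ← R3 − (1/3)·R2: [0, 0, 0, 0, 0]
R4 ← R4 − R2: [0, 0, 0, 0, 0]
R5 ← R5 + (2/3)·R2: [0, 0, 0, 0, 0]
Echelon form has 2 nonzero rows, so rank(B) = 2.

2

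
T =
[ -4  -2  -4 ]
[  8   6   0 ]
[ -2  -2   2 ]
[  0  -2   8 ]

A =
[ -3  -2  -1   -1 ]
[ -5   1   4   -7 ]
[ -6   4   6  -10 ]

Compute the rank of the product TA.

2

First compute TA:
[[ 46, -10, -28,  58],
 [-54, -10,  16, -50],
 [  4,  10,   6,  -4],
 [-38,  30,  40, -66]]
Now row reduce the product.
R2 ← R2 + (27/23)·R1: [0, -500/23, -388/23, 416/23]
R3 ← R3 − (2/23)·R1: [0, 250/23, 194/23, -208/23]
R4 ← R4 + (19/23)·R1: [0, 500/23, 388/23, -416/23]
R3 ← R3 + (1/2)·R2: [0, 0, 0, 0]
R4 ← R4 + R2: [0, 0, 0, 0]
2 nonzero rows, so rank(TA) = 2.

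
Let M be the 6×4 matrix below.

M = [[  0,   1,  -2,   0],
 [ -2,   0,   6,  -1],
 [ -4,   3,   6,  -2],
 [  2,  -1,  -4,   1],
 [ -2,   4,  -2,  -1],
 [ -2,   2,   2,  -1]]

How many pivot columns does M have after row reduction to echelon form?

2

Row reduce to echelon form.
Swap R1 ↔ R2
R3 ← R3 − (2)·R1: [0, 3, -6, 0]
R4 ← R4 + R1: [0, -1, 2, 0]
R5 ← R5 − R1: [0, 4, -8, 0]
R6 ← R6 − R1: [0, 2, -4, 0]
R3 ← R3 − (3)·R2: [0, 0, 0, 0]
R4 ← R4 + R2: [0, 0, 0, 0]
R5 ← R5 − (4)·R2: [0, 0, 0, 0]
R6 ← R6 − (2)·R2: [0, 0, 0, 0]
Echelon form has 2 nonzero rows, so rank(M) = 2.
Each nonzero row contributes one pivot column: 2 pivot columns.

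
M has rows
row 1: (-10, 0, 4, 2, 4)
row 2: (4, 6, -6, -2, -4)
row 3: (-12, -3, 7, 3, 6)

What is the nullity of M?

3

Row reduce to echelon form.
R2 ← R2 + (2/5)·R1: [0, 6, -22/5, -6/5, -12/5]
R3 ← R3 − (6/5)·R1: [0, -3, 11/5, 3/5, 6/5]
R3 ← R3 + (1/2)·R2: [0, 0, 0, 0, 0]
2 nonzero rows, so rank(M) = 2.
M has 5 columns; by rank–nullity, nullity = 5 − 2 = 3.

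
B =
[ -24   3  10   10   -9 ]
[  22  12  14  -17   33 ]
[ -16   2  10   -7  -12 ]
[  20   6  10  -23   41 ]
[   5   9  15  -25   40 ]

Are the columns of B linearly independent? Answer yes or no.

Row reduce B to echelon form.
R2 ← R2 + (11/12)·R1: [0, 59/4, 139/6, -47/6, 99/4]
R3 ← R3 − (2/3)·R1: [0, 0, 10/3, -41/3, -6]
R4 ← R4 + (5/6)·R1: [0, 17/2, 55/3, -44/3, 67/2]
R5 ← R5 + (5/24)·R1: [0, 77/8, 205/12, -275/12, 305/8]
R4 ← R4 − (34/59)·R2: [0, 0, 294/59, -599/59, 1135/59]
R5 ← R5 − (77/118)·R2: [0, 0, 116/59, -2101/118, 2593/118]
R4 ← R4 − (441/295)·R3: [0, 0, 0, 3032/295, 8321/295]
R5 ← R5 − (174/295)·R3: [0, 0, 0, -5749/590, 15053/590]
R5 ← R5 + (5749/6064)·R4: [0, 0, 0, 0, 316875/6064]
5 pivots among 5 columns.
Every column is a pivot column, so the columns are linearly independent.

yes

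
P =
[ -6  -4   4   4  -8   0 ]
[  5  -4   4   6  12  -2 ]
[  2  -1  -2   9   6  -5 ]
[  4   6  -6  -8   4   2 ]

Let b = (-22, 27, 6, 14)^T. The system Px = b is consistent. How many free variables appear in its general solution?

2

Row reduce the augmented matrix [P | b].
R2 ← R2 + (5/6)·R1: [0, -22/3, 22/3, 28/3, 16/3, -2, 26/3]
R3 ← R3 + (1/3)·R1: [0, -7/3, -2/3, 31/3, 10/3, -5, -4/3]
R4 ← R4 + (2/3)·R1: [0, 10/3, -10/3, -16/3, -4/3, 2, -2/3]
R3 ← R3 − (7/22)·R2: [0, 0, -3, 81/11, 18/11, -48/11, -45/11]
R4 ← R4 + (5/11)·R2: [0, 0, 0, -12/11, 12/11, 12/11, 36/11]
The echelon form has 4 nonzero rows, and every pivot lies in the first 6 columns, so rank(P) = rank([P|b]) = 4.
The system is consistent.
Free variables = (unknowns) − (rank) = 6 − 4 = 2.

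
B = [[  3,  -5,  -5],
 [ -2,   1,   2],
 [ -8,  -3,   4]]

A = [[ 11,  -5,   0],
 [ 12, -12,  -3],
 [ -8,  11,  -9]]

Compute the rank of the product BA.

2

First compute BA:
[[ 13, -10,  60],
 [-26,  20, -21],
 [-156, 120, -27]]
Now row reduce the product.
R2 ← R2 + (2)·R1: [0, 0, 99]
R3 ← R3 + (12)·R1: [0, 0, 693]
R3 ← R3 − (7)·R2: [0, 0, 0]
2 nonzero rows, so rank(BA) = 2.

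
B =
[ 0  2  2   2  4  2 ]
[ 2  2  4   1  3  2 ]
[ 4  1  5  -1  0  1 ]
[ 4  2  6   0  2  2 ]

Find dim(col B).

2

Row reduce to echelon form.
Swap R1 ↔ R2
R3 ← R3 − (2)·R1: [0, -3, -3, -3, -6, -3]
R4 ← R4 − (2)·R1: [0, -2, -2, -2, -4, -2]
R3 ← R3 + (3/2)·R2: [0, 0, 0, 0, 0, 0]
R4 ← R4 + R2: [0, 0, 0, 0, 0, 0]
Echelon form has 2 nonzero rows, so rank(B) = 2.
The column space has dimension equal to the rank: 2.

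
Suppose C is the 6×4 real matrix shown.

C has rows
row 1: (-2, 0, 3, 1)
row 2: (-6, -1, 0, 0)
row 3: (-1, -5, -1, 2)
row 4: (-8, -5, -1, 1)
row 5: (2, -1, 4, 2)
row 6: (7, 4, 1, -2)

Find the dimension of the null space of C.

0

Row reduce to echelon form.
R2 ← R2 − (3)·R1: [0, -1, -9, -3]
R3 ← R3 − (1/2)·R1: [0, -5, -5/2, 3/2]
R4 ← R4 − (4)·R1: [0, -5, -13, -3]
R5 ← R5 + R1: [0, -1, 7, 3]
R6 ← R6 + (7/2)·R1: [0, 4, 23/2, 3/2]
R3 ← R3 − (5)·R2: [0, 0, 85/2, 33/2]
R4 ← R4 − (5)·R2: [0, 0, 32, 12]
R5 ← R5 − R2: [0, 0, 16, 6]
R6 ← R6 + (4)·R2: [0, 0, -49/2, -21/2]
R4 ← R4 − (64/85)·R3: [0, 0, 0, -36/85]
R5 ← R5 − (32/85)·R3: [0, 0, 0, -18/85]
R6 ← R6 + (49/85)·R3: [0, 0, 0, -84/85]
R5 ← R5 − (1/2)·R4: [0, 0, 0, 0]
R6 ← R6 − (7/3)·R4: [0, 0, 0, 0]
4 nonzero rows, so rank(C) = 4.
C has 4 columns; by rank–nullity, nullity = 4 − 4 = 0.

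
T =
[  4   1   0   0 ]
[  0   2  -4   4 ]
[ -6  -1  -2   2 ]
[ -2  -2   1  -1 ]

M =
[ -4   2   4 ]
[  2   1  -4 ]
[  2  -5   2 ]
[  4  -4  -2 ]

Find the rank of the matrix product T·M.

2

First compute TM:
[[-14,   9,  12],
 [ 12,   6, -24],
 [ 26, -11, -28],
 [  2,  -7,   4]]
Now row reduce the product.
R2 ← R2 + (6/7)·R1: [0, 96/7, -96/7]
R3 ← R3 + (13/7)·R1: [0, 40/7, -40/7]
R4 ← R4 + (1/7)·R1: [0, -40/7, 40/7]
R3 ← R3 − (5/12)·R2: [0, 0, 0]
R4 ← R4 + (5/12)·R2: [0, 0, 0]
2 nonzero rows, so rank(TM) = 2.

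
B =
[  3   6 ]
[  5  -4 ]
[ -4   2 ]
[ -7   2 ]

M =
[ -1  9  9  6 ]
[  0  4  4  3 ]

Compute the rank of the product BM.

First compute BM:
[[ -3,  51,  51,  36],
 [ -5,  29,  29,  18],
 [  4, -28, -28, -18],
 [  7, -55, -55, -36]]
Now row reduce the product.
R2 ← R2 − (5/3)·R1: [0, -56, -56, -42]
R3 ← R3 + (4/3)·R1: [0, 40, 40, 30]
R4 ← R4 + (7/3)·R1: [0, 64, 64, 48]
R3 ← R3 + (5/7)·R2: [0, 0, 0, 0]
R4 ← R4 + (8/7)·R2: [0, 0, 0, 0]
2 nonzero rows, so rank(BM) = 2.

2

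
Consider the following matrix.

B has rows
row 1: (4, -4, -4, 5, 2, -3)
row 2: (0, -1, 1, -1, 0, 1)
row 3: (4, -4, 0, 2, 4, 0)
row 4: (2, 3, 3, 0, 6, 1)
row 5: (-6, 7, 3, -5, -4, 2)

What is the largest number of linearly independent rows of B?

Row reduce to echelon form.
R3 ← R3 − R1: [0, 0, 4, -3, 2, 3]
R4 ← R4 − (1/2)·R1: [0, 5, 5, -5/2, 5, 5/2]
R5 ← R5 + (3/2)·R1: [0, 1, -3, 5/2, -1, -5/2]
R4 ← R4 + (5)·R2: [0, 0, 10, -15/2, 5, 15/2]
R5 ← R5 + R2: [0, 0, -2, 3/2, -1, -3/2]
R4 ← R4 − (5/2)·R3: [0, 0, 0, 0, 0, 0]
R5 ← R5 + (1/2)·R3: [0, 0, 0, 0, 0, 0]
Echelon form has 3 nonzero rows, so rank(B) = 3.
The rank gives the maximum number of linearly independent rows: 3.

3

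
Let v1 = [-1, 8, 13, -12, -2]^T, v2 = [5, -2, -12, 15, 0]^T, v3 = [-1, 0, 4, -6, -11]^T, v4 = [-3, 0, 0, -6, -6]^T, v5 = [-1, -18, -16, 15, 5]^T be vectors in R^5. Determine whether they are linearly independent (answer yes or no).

no

Form the matrix with these vectors as rows and row reduce.
R2 ← R2 + (5)·R1: [0, 38, 53, -45, -10]
R3 ← R3 − R1: [0, -8, -9, 6, -9]
R4 ← R4 − (3)·R1: [0, -24, -39, 30, 0]
R5 ← R5 − R1: [0, -26, -29, 27, 7]
R3 ← R3 + (4/19)·R2: [0, 0, 41/19, -66/19, -211/19]
R4 ← R4 + (12/19)·R2: [0, 0, -105/19, 30/19, -120/19]
R5 ← R5 + (13/19)·R2: [0, 0, 138/19, -72/19, 3/19]
R4 ← R4 + (105/41)·R3: [0, 0, 0, -300/41, -1425/41]
R5 ← R5 − (138/41)·R3: [0, 0, 0, 324/41, 1539/41]
R5 ← R5 + (27/25)·R4: [0, 0, 0, 0, 0]
4 nonzero rows, so the 5 vectors span a space of dimension 4.
Since 4 < 5, the vectors are linearly dependent.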